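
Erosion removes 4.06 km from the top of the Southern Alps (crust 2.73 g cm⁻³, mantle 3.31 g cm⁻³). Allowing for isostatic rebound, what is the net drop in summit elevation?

0.711 km

Rebound u = e ρ_c/ρ_m = 4.06 km × 2.73/3.31 = 3.349 km.
Net surface drop = e − u = 4.06 km − 3.349 km = e (ρ_m − ρ_c)/ρ_m = 0.711 km.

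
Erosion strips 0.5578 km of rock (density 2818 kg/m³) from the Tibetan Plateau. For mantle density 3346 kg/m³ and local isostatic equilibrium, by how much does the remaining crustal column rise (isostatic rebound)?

0.47 km

Unloading: uplift u = e ρ_c/ρ_m = 0.5578 km × 2818/3346 = 0.47 km.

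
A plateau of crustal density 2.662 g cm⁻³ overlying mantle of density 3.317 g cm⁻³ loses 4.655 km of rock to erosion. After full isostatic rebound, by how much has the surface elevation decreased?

0.919 km

Rebound u = e ρ_c/ρ_m = 4.655 km × 2.662/3.317 = 3.736 km.
Net surface drop = e − u = 4.655 km − 3.736 km = e (ρ_m − ρ_c)/ρ_m = 0.919 km.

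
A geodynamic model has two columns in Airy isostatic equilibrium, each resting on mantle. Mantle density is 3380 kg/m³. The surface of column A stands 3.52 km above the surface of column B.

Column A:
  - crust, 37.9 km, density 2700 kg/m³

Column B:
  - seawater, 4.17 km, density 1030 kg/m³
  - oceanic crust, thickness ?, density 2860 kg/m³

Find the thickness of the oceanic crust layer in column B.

7.84 km

Take the compensation level at the base of the deeper column (depth z_c below the surface of column A) and equate Σ ρ_i t_i down to z_c; mantle fills any gap and the z_c terms cancel.
Column A: 37.9×2700 + (z_c − 37.9)×3380
Column B: 3.52×0 + 4.17×1030 + x×2860 + (z_c − 3.52 − 4.17 − x)×3380
The z_c×3380 term appears on both sides and cancels. Collect the known terms of each column as K = Σ(ρt)_known − 3380 × (depth of known layers): K_A = 102330 − 3380×37.9 = −25772; K_B = 4295.1 − 3380×(3.52 + 4.17) = −21697.1.
Balance: K_A = K_B − x×(3380 − 2860), so x = (K_B − K_A)/(3380 − 2860) = 4074.9/520 = 7.84 km.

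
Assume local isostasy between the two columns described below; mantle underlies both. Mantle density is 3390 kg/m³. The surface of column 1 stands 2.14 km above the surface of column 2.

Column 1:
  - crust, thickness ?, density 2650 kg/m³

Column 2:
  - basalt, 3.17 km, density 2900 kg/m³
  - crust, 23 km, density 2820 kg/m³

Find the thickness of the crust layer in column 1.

Take the compensation level at the base of the deeper column (depth z_c below the surface of column 1) and equate Σ ρ_i t_i down to z_c; mantle fills any gap and the z_c terms cancel.
Column 1: x×2650 + (z_c − 0 − x)×3390
Column 2: 2.14×0 + 3.17×2900 + 23×2820 + (z_c − 2.14 − 26.17)×3390
The z_c×3390 term appears on both sides and cancels. Collect the known terms of each column as K = Σ(ρt)_known − 3390 × (depth of known layers): K_1 = 0 − 3390×0 = 0; K_2 = 74053 − 3390×(2.14 + 26.17) = −21917.9.
Balance: K_1 − x×(3390 − 2650) = K_2, so x = (K_1 − K_2)/(3390 − 2650) = 21917.9/740 = 29.6 km.

29.6 km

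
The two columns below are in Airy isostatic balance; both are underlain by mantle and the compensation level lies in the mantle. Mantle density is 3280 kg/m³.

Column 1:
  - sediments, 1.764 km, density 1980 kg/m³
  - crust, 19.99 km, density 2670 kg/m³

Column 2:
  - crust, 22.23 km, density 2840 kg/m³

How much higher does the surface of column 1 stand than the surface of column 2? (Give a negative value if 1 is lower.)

For any compensation level in the mantle, the mantle terms cancel and isostasy reduces to e = (Σt_1 − Σt_2) − (Σ(ρt)_1 − Σ(ρt)_2) / ρ_m.
Σt_1 = 21.754 km; Σt_2 = 22.23 km; Σ(ρt)_1 = 56866.02; Σ(ρt)_2 = 63133.2 (in km·kg/m³).
e = (21.754 − 22.23) − (56866.02 − 63133.2) / 3280 = 1.43 km.

1.43 km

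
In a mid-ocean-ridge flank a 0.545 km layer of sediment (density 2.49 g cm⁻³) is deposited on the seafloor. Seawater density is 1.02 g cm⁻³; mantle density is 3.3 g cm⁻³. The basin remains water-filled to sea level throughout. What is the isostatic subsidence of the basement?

0.351 km

Submarine loading: the sediment displaces seawater, and the subsidence is in turn flooded, so s (ρ_m − ρ_w) = t (ρ_sed − ρ_w).
s = 0.545 km × (2.49 − 1.02) / (3.3 − 1.02) = 0.351 km.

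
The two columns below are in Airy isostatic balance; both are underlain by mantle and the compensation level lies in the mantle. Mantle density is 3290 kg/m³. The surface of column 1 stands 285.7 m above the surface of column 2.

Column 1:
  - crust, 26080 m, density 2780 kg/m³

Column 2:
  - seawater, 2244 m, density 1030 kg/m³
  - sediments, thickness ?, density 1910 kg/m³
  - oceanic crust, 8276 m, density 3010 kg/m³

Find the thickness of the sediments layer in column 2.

Take the compensation level at the base of the deeper column (depth z_c below the surface of column 1) and equate Σ ρ_i t_i down to z_c; mantle fills any gap and the z_c terms cancel.
Column 1: 26080×2780 + (z_c − 26080)×3290
Column 2: 285.7×0 + 2244×1030 + x×1910 + 8276×3010 + (z_c − 285.7 − 10520 − x)×3290
The z_c×3290 term appears on both sides and cancels. Collect the known terms of each column as K = Σ(ρt)_known − 3290 × (depth of known layers): K_1 = 72502400 − 3290×26080 = −13300800; K_2 = 27222080 − 3290×(285.7 + 10520) = −8328673.
Balance: K_1 = K_2 − x×(3290 − 1910), so x = (K_2 − K_1)/(3290 − 1910) = 4972130/1380 = 3600 m.

3600 m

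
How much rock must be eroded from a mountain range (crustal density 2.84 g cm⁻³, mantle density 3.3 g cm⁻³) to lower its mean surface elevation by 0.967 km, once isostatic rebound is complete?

6.94 km

Net drop Δ = e − u = e − e ρ_c/ρ_m = e (ρ_m − ρ_c)/ρ_m.
e = Δ ρ_m/(ρ_m − ρ_c) = 0.967 km × 3.3/0.46 = 6.94 km.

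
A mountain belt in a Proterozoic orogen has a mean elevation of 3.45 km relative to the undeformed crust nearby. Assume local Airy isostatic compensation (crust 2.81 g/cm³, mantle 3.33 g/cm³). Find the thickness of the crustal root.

Equating mass per unit area of the two columns: the weight of the topography is balanced by the buoyancy of the root, ρ_c h = (ρ_m − ρ_c) r.
r = h · ρ_c / (ρ_m − ρ_c) = 3.45 km × 2.81 / (3.33 − 2.81) = 18.6 km.

18.6 km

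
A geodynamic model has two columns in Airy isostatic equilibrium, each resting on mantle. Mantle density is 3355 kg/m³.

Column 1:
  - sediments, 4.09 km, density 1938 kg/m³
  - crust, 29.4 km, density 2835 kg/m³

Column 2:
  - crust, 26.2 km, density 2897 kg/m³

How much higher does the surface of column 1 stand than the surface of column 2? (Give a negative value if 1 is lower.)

For any compensation level in the mantle, the mantle terms cancel and isostasy reduces to e = (Σt_1 − Σt_2) − (Σ(ρt)_1 − Σ(ρt)_2) / ρ_m.
Σt_1 = 33.49 km; Σt_2 = 26.2 km; Σ(ρt)_1 = 91275.42; Σ(ρt)_2 = 75901.4 (in km·kg/m³).
e = (33.49 − 26.2) − (91275.42 − 75901.4) / 3355 = 2.71 km.

2.71 km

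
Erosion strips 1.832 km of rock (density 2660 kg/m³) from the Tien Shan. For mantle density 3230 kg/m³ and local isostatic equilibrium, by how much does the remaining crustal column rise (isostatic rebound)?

1.51 km

Unloading: uplift u = e ρ_c/ρ_m = 1.832 km × 2660/3230 = 1.51 km.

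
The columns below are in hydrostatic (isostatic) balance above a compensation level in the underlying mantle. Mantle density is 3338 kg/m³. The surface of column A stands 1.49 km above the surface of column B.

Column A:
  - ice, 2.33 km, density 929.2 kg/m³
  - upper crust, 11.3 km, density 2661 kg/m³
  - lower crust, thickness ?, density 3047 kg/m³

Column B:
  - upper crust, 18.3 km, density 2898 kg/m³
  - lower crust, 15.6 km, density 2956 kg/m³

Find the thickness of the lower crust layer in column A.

19.7 km

Take the compensation level at the base of the deeper column (depth z_c below the surface of column A) and equate Σ ρ_i t_i down to z_c; mantle fills any gap and the z_c terms cancel.
Column A: 2.33×929.2 + 11.3×2661 + x×3047 + (z_c − 13.63 − x)×3338
Column B: 1.49×0 + 18.3×2898 + 15.6×2956 + (z_c − 1.49 − 33.9)×3338
The z_c×3338 term appears on both sides and cancels. Collect the known terms of each column as K = Σ(ρt)_known − 3338 × (depth of known layers): K_A = 32234.336 − 3338×13.63 = −13262.604; K_B = 99147 − 3338×(1.49 + 33.9) = −18984.82.
Balance: K_A − x×(3338 − 3047) = K_B, so x = (K_A − K_B)/(3338 − 3047) = 5722.22/291 = 19.7 km.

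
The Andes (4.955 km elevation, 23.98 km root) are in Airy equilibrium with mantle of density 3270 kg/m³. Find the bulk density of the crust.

2710 kg/m³

ρ_c h = (ρ_m − ρ_c) r → ρ_c (h + r) = ρ_m r → ρ_c = ρ_m r / (h + r).
ρ_c = 3270 × 23.98 km / (4.955 km + 23.98 km) = 2710 kg/m³.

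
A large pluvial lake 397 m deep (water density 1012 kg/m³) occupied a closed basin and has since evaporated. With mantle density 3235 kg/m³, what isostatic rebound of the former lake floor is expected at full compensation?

u = d ρ_w/ρ_m = 397 m × 1012/3235 = 124 m.

124 m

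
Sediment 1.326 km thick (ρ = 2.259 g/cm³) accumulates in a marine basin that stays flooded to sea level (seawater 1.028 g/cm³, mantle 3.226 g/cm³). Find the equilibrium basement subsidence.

0.743 km

Submarine loading: the sediment displaces seawater, and the subsidence is in turn flooded, so s (ρ_m − ρ_w) = t (ρ_sed − ρ_w).
s = 1.326 km × (2.259 − 1.028) / (3.226 − 1.028) = 0.743 km.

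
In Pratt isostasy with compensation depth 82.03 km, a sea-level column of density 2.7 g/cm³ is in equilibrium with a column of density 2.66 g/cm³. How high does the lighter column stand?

ρ_ref D = ρ (D + h) → h = D (ρ_ref − ρ)/ρ.
h = 82.03 km × (2.7 − 2.66)/2.66 = 1.23 km.

1.23 km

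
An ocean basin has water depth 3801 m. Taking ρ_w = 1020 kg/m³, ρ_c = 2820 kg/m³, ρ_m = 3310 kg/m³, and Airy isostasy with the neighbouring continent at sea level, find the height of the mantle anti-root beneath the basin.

14000 m

In Airy isostatic equilibrium: replacing crust with seawater at the top is compensated by replacing crust with mantle at the base: d (ρ_c − ρ_w) = a (ρ_m − ρ_c).
a = d (ρ_c − ρ_w)/(ρ_m − ρ_c) = 3801 m × 1800/490 = 14000 m.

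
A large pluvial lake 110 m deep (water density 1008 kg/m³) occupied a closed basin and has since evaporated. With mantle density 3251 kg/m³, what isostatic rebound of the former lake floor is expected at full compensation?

34.1 m

u = d ρ_w/ρ_m = 110 m × 1008/3251 = 34.1 m.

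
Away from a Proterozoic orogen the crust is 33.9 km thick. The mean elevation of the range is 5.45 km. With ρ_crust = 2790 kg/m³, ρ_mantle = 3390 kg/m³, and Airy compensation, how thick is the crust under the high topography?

Root depth r = h ρ_c / (ρ_m − ρ_c) = 5.45 km × 2790 / 600 = 25.34 km.
Total thickness = T + h + r = 33.9 km + 5.45 km + 25.34 km = 64.7 km.

64.7 km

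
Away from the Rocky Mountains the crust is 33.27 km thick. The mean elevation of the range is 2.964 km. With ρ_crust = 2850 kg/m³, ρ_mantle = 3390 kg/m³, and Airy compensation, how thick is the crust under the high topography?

Root depth r = h ρ_c / (ρ_m − ρ_c) = 2.964 km × 2850 / 540 = 15.64 km.
Total thickness = T + h + r = 33.27 km + 2.964 km + 15.64 km = 51.9 km.

51.9 km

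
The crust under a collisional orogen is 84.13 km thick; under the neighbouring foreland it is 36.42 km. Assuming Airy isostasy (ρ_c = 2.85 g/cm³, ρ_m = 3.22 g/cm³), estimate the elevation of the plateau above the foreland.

5.48 km

Excess crust Δ = 84.13 km − 36.42 km = 47.71 km, split between elevation h and root r with h + r = Δ.
Airy balance ρ_c h = (ρ_m − ρ_c) r gives r = h ρ_c/(ρ_m − ρ_c), so h (1 + ρ_c/(ρ_m − ρ_c)) = Δ, i.e. h = Δ (ρ_m − ρ_c)/ρ_m.
h = 47.71 km × 0.37/3.22 = 5.48 km.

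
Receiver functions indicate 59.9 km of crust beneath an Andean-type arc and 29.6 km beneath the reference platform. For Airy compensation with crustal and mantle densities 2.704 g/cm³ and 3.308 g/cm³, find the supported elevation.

5.53 km

Excess crust Δ = 59.9 km − 29.6 km = 30.3 km, split between elevation h and root r with h + r = Δ.
Airy balance ρ_c h = (ρ_m − ρ_c) r gives r = h ρ_c/(ρ_m − ρ_c), so h (1 + ρ_c/(ρ_m − ρ_c)) = Δ, i.e. h = Δ (ρ_m − ρ_c)/ρ_m.
h = 30.3 km × 0.604/3.308 = 5.53 km.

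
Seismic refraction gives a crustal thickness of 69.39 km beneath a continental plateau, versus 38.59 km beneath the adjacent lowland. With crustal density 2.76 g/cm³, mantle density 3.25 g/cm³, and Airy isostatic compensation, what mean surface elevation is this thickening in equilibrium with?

4.64 km

Excess crust Δ = 69.39 km − 38.59 km = 30.8 km, split between elevation h and root r with h + r = Δ.
Airy balance ρ_c h = (ρ_m − ρ_c) r gives r = h ρ_c/(ρ_m − ρ_c), so h (1 + ρ_c/(ρ_m − ρ_c)) = Δ, i.e. h = Δ (ρ_m − ρ_c)/ρ_m.
h = 30.8 km × 0.49/3.25 = 4.64 km.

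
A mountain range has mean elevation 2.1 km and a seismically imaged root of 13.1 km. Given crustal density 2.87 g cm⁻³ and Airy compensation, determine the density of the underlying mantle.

3.33 g cm⁻³

Airy balance: ρ_c h = (ρ_m − ρ_c) r → ρ_m = ρ_c (1 + h/r).
ρ_m = 2.87 × (1 + 2.1 km/13.1 km) = 3.33 g cm⁻³.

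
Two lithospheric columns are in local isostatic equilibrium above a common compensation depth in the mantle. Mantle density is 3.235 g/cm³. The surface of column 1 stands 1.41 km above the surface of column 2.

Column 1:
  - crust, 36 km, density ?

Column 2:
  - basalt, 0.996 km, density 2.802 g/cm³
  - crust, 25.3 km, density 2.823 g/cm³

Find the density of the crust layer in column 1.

2.81 g/cm³

Take the compensation level at the base of the deeper column (depth z_c below the surface of column 1) and equate Σ ρ_i t_i down to z_c; mantle fills any gap and the z_c terms cancel.
Column 1: 36×ρ + (z_c − 36)×3.235
Column 2: 1.41×0 + 0.996×2.802 + 25.3×2.823 + (z_c − 1.41 − 26.296)×3.235
The z_c×3.235 term appears on both sides and cancels. Collect the known terms of each column as K = Σ(ρt)_known − 3.235 × (depth of known layers): K_1 = 0 − 3.235×36 = −116.46; K_2 = 74.212692 − 3.235×(1.41 + 26.296) = −15.416218.
Balance: K_1 + 36×ρ = K_2, so ρ = (K_2 − K_1)/36 = 101.044/36 = 2.81 g/cm³.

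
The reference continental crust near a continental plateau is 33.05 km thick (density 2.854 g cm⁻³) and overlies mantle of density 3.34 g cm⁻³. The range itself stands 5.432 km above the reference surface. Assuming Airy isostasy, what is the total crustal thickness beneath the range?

70.4 km

Root depth r = h ρ_c / (ρ_m − ρ_c) = 5.432 km × 2.854 / 0.486 = 31.9 km.
Total thickness = T + h + r = 33.05 km + 5.432 km + 31.9 km = 70.4 km.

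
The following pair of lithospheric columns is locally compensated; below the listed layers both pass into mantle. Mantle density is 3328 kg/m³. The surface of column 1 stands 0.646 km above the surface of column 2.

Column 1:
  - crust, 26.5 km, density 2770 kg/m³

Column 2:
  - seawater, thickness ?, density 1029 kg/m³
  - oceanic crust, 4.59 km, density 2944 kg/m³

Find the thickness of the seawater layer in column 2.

4.73 km

Take the compensation level at the base of the deeper column (depth z_c below the surface of column 1) and equate Σ ρ_i t_i down to z_c; mantle fills any gap and the z_c terms cancel.
Column 1: 26.5×2770 + (z_c − 26.5)×3328
Column 2: 0.646×0 + x×1029 + 4.59×2944 + (z_c − 0.646 − 4.59 − x)×3328
The z_c×3328 term appears on both sides and cancels. Collect the known terms of each column as K = Σ(ρt)_known − 3328 × (depth of known layers): K_1 = 73405 − 3328×26.5 = −14787; K_2 = 13512.96 − 3328×(0.646 + 4.59) = −3912.448.
Balance: K_1 = K_2 − x×(3328 − 1029), so x = (K_2 − K_1)/(3328 − 1029) = 10874.6/2299 = 4.73 km.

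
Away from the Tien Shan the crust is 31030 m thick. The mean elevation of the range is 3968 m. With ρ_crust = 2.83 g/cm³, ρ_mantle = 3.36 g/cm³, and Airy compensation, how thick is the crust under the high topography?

Root depth r = h ρ_c / (ρ_m − ρ_c) = 3968 m × 2.83 / 0.53 = 21190 m.
Total thickness = T + h + r = 31030 m + 3968 m + 21190 m = 56200 m.

56200 m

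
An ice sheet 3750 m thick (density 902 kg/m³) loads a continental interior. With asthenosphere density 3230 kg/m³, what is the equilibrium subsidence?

1050 m

Equating mass per unit area of the two columns: the ice load ρ_ice t is balanced by mantle displaced below, ρ_m s.
s = t ρ_ice / ρ_m = 3750 m × 902/3230 = 1050 m.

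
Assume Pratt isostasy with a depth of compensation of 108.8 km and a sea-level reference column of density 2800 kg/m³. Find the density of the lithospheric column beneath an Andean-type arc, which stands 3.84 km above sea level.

2700 kg/m³

Pratt balance: ρ_ref D = ρ (D + h).
ρ = ρ_ref D/(D + h) = 2800 × 108.8 km/(108.8 km + 3.84 km) = 2700 kg/m³.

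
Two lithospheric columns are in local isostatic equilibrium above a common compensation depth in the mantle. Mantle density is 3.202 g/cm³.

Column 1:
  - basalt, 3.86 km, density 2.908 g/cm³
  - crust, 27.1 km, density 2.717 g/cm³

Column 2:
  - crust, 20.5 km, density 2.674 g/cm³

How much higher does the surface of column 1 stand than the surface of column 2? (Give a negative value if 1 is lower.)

For any compensation level in the mantle, the mantle terms cancel and isostasy reduces to e = (Σt_1 − Σt_2) − (Σ(ρt)_1 − Σ(ρt)_2) / ρ_m.
Σt_1 = 30.96 km; Σt_2 = 20.5 km; Σ(ρt)_1 = 84.85558; Σ(ρt)_2 = 54.817 (in km·g/cm³).
e = (30.96 − 20.5) − (84.85558 − 54.817) / 3.202 = 1.08 km.

1.08 km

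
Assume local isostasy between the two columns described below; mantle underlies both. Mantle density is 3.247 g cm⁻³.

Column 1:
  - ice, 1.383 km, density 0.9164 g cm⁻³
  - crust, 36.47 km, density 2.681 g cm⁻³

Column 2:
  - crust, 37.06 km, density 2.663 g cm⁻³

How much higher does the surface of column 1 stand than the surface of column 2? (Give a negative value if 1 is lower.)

0.684 km

For any compensation level in the mantle, the mantle terms cancel and isostasy reduces to e = (Σt_1 − Σt_2) − (Σ(ρt)_1 − Σ(ρt)_2) / ρ_m.
Σt_1 = 37.853 km; Σt_2 = 37.06 km; Σ(ρt)_1 = 99.0434512; Σ(ρt)_2 = 98.69078 (in km·g cm⁻³).
e = (37.853 − 37.06) − (99.0434512 − 98.69078) / 3.247 = 0.684 km.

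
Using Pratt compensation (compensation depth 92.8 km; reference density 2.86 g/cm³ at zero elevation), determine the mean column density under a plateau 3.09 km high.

Pratt balance: ρ_ref D = ρ (D + h).
ρ = ρ_ref D/(D + h) = 2.86 × 92.8 km/(92.8 km + 3.09 km) = 2.77 g/cm³.

2.77 g/cm³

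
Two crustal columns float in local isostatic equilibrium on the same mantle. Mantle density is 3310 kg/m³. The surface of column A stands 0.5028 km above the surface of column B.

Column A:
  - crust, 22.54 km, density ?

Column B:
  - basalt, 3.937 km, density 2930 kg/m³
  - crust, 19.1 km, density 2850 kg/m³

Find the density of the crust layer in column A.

2780 kg/m³

Take the compensation level at the base of the deeper column (depth z_c below the surface of column A) and equate Σ ρ_i t_i down to z_c; mantle fills any gap and the z_c terms cancel.
Column A: 22.54×ρ + (z_c − 22.54)×3310
Column B: 0.5028×0 + 3.937×2930 + 19.1×2850 + (z_c − 0.5028 − 23.037)×3310
The z_c×3310 term appears on both sides and cancels. Collect the known terms of each column as K = Σ(ρt)_known − 3310 × (depth of known layers): K_A = 0 − 3310×22.54 = −74607.4; K_B = 65970.41 − 3310×(0.5028 + 23.037) = −11946.328.
Balance: K_A + 22.54×ρ = K_B, so ρ = (K_B − K_A)/22.54 = 62661.1/22.54 = 2780 kg/m³.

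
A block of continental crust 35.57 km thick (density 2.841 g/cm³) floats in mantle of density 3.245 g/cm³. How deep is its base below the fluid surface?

Draft d = t ρ_obj/ρ_fluid = 35.57 km × 2.841/3.245 = 31.1 km.

31.1 km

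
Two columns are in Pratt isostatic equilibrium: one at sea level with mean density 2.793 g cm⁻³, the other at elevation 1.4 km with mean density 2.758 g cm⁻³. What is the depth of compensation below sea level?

ρ_ref D = ρ (D + h) → D (ρ_ref − ρ) = ρ h.
D = ρ h/(ρ_ref − ρ) = 2.758 × 1.4 km/(2.793 − 2.758) = 110 km.

110 km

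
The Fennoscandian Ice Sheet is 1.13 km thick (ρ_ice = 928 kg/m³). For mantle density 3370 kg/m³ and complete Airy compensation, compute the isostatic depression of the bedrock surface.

0.311 km

Balancing pressure at the compensation depth: the ice load ρ_ice t is balanced by mantle displaced below, ρ_m s.
s = t ρ_ice / ρ_m = 1.13 km × 928/3370 = 0.311 km.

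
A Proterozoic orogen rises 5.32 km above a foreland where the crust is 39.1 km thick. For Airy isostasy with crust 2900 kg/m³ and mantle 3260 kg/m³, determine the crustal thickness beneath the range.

Root depth r = h ρ_c / (ρ_m − ρ_c) = 5.32 km × 2900 / 360 = 42.86 km.
Total thickness = T + h + r = 39.1 km + 5.32 km + 42.86 km = 87.3 km.

87.3 km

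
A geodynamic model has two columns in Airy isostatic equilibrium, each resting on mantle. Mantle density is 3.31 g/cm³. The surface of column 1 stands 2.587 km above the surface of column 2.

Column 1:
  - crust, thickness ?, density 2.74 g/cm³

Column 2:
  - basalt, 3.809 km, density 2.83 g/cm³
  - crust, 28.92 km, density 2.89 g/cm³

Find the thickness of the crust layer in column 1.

39.5 km

Take the compensation level at the base of the deeper column (depth z_c below the surface of column 1) and equate Σ ρ_i t_i down to z_c; mantle fills any gap and the z_c terms cancel.
Column 1: x×2.74 + (z_c − 0 − x)×3.31
Column 2: 2.587×0 + 3.809×2.83 + 28.92×2.89 + (z_c − 2.587 − 32.729)×3.31
The z_c×3.31 term appears on both sides and cancels. Collect the known terms of each column as K = Σ(ρt)_known − 3.31 × (depth of known layers): K_1 = 0 − 3.31×0 = 0; K_2 = 94.35827 − 3.31×(2.587 + 32.729) = −22.53769.
Balance: K_1 − x×(3.31 − 2.74) = K_2, so x = (K_1 − K_2)/(3.31 − 2.74) = 22.5377/0.57 = 39.5 km.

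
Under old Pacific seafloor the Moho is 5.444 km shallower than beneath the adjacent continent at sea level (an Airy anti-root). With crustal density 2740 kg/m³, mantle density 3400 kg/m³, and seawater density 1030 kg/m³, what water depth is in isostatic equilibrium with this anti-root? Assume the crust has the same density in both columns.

Replacing a thickness d of crust by seawater at the top must be balanced by replacing crust with mantle at the base: d (ρ_c − ρ_w) = a (ρ_m − ρ_c).
d = a (ρ_m − ρ_c)/(ρ_c − ρ_w) = 5.444 km × 660/1710 = 2.1 km.

2.1 km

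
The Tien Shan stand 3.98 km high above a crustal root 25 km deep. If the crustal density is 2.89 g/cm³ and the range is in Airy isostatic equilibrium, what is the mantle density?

Airy balance: ρ_c h = (ρ_m − ρ_c) r → ρ_m = ρ_c (1 + h/r).
ρ_m = 2.89 × (1 + 3.98 km/25 km) = 3.35 g/cm³.

3.35 g/cm³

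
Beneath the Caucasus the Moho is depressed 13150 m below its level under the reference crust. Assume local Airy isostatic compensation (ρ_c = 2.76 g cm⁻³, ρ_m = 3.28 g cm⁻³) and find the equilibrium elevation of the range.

By Archimedes' principle applied to the lithosphere: ρ_c h = (ρ_m − ρ_c) r.
h = r (ρ_m − ρ_c) / ρ_c = 13150 m × (3.28 − 2.76) / 2.76 = 2480 m.

2480 m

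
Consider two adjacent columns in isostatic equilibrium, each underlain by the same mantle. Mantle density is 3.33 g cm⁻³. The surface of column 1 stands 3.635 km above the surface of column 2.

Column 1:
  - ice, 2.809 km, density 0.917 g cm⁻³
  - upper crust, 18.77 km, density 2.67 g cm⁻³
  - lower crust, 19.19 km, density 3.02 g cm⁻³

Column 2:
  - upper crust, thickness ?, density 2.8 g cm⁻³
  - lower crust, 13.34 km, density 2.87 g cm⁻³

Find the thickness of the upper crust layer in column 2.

Take the compensation level at the base of the deeper column (depth z_c below the surface of column 1) and equate Σ ρ_i t_i down to z_c; mantle fills any gap and the z_c terms cancel.
Column 1: 2.809×0.917 + 18.77×2.67 + 19.19×3.02 + (z_c − 40.769)×3.33
Column 2: 3.635×0 + x×2.8 + 13.34×2.87 + (z_c − 3.635 − 13.34 − x)×3.33
The z_c×3.33 term appears on both sides and cancels. Collect the known terms of each column as K = Σ(ρt)_known − 3.33 × (depth of known layers): K_1 = 110.645553 − 3.33×40.769 = −25.115217; K_2 = 38.2858 − 3.33×(3.635 + 13.34) = −18.24095.
Balance: K_1 = K_2 − x×(3.33 − 2.8), so x = (K_2 − K_1)/(3.33 − 2.8) = 6.87427/0.53 = 13 km.

13 km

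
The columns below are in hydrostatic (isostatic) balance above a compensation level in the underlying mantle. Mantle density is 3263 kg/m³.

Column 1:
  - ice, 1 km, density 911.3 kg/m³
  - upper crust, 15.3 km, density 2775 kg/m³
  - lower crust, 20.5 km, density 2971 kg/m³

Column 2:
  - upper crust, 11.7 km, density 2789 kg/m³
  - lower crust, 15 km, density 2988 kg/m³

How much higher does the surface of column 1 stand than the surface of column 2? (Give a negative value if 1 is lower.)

For any compensation level in the mantle, the mantle terms cancel and isostasy reduces to e = (Σt_1 − Σt_2) − (Σ(ρt)_1 − Σ(ρt)_2) / ρ_m.
Σt_1 = 36.8 km; Σt_2 = 26.7 km; Σ(ρt)_1 = 104274.3; Σ(ρt)_2 = 77451.3 (in km·kg/m³).
e = (36.8 − 26.7) − (104274.3 − 77451.3) / 3263 = 1.88 km.

1.88 km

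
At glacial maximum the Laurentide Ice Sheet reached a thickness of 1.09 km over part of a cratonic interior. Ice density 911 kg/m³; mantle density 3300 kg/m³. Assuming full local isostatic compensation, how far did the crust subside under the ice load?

Equating mass per unit area of the two columns: the ice load ρ_ice t is balanced by mantle displaced below, ρ_m s.
s = t ρ_ice / ρ_m = 1.09 km × 911/3300 = 0.301 km.

0.301 km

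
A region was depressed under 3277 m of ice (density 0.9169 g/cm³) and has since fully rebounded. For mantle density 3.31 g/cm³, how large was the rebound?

908 m

Removing the load lets mantle flow back in; uplift u satisfies ρ_ice t = ρ_m u.
u = t ρ_ice/ρ_m = 3277 m × 0.9169/3.31 = 908 m.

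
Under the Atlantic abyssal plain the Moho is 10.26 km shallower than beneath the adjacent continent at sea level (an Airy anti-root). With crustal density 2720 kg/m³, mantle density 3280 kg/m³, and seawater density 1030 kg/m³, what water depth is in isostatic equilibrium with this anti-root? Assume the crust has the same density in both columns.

3.4 km

Replacing a thickness d of crust by seawater at the top must be balanced by replacing crust with mantle at the base: d (ρ_c − ρ_w) = a (ρ_m − ρ_c).
d = a (ρ_m − ρ_c)/(ρ_c − ρ_w) = 10.26 km × 560/1690 = 3.4 km.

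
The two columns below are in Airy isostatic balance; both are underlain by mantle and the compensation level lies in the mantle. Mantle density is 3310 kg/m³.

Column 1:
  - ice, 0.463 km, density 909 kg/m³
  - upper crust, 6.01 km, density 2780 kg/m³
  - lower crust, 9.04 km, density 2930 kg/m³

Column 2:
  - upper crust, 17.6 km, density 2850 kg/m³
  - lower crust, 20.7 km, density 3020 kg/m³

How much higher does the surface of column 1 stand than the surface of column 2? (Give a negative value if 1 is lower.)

For any compensation level in the mantle, the mantle terms cancel and isostasy reduces to e = (Σt_1 − Σt_2) − (Σ(ρt)_1 − Σ(ρt)_2) / ρ_m.
Σt_1 = 15.513 km; Σt_2 = 38.3 km; Σ(ρt)_1 = 43615.867; Σ(ρt)_2 = 112674 (in km·kg/m³).
e = (15.513 − 38.3) − (43615.867 − 112674) / 3310 = −1.92 km.

−1.92 km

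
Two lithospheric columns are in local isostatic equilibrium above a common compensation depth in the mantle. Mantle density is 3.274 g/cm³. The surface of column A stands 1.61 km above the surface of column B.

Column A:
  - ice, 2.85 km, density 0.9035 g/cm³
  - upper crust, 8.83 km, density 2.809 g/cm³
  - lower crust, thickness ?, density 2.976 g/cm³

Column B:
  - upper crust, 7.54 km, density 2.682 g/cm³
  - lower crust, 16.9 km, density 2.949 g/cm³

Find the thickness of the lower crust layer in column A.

14.6 km

Take the compensation level at the base of the deeper column (depth z_c below the surface of column A) and equate Σ ρ_i t_i down to z_c; mantle fills any gap and the z_c terms cancel.
Column A: 2.85×0.9035 + 8.83×2.809 + x×2.976 + (z_c − 11.68 − x)×3.274
Column B: 1.61×0 + 7.54×2.682 + 16.9×2.949 + (z_c − 1.61 − 24.44)×3.274
The z_c×3.274 term appears on both sides and cancels. Collect the known terms of each column as K = Σ(ρt)_known − 3.274 × (depth of known layers): K_A = 27.378445 − 3.274×11.68 = −10.861875; K_B = 70.06038 − 3.274×(1.61 + 24.44) = −15.22732.
Balance: K_A − x×(3.274 − 2.976) = K_B, so x = (K_A − K_B)/(3.274 − 2.976) = 4.36545/0.298 = 14.6 km.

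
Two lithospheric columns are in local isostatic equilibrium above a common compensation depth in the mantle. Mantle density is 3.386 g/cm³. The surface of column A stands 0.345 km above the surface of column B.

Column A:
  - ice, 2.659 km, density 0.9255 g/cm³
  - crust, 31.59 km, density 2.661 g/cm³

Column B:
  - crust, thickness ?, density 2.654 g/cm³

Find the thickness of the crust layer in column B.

Take the compensation level at the base of the deeper column (depth z_c below the surface of column A) and equate Σ ρ_i t_i down to z_c; mantle fills any gap and the z_c terms cancel.
Column A: 2.659×0.9255 + 31.59×2.661 + (z_c − 34.249)×3.386
Column B: 0.345×0 + x×2.654 + (z_c − 0.345 − 0 − x)×3.386
The z_c×3.386 term appears on both sides and cancels. Collect the known terms of each column as K = Σ(ρt)_known − 3.386 × (depth of known layers): K_A = 86.5218945 − 3.386×34.249 = −29.4452195; K_B = 0 − 3.386×(0.345 + 0) = −1.16817.
Balance: K_A = K_B − x×(3.386 − 2.654), so x = (K_B − K_A)/(3.386 − 2.654) = 28.277/0.732 = 38.6 km.

38.6 km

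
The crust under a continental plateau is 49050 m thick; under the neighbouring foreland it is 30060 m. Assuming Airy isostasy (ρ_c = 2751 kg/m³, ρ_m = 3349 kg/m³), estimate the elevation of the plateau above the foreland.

Excess crust Δ = 49050 m − 30060 m = 18990 m, split between elevation h and root r with h + r = Δ.
Airy balance ρ_c h = (ρ_m − ρ_c) r gives r = h ρ_c/(ρ_m − ρ_c), so h (1 + ρ_c/(ρ_m − ρ_c)) = Δ, i.e. h = Δ (ρ_m − ρ_c)/ρ_m.
h = 18990 m × 598/3349 = 3390 m.

3390 m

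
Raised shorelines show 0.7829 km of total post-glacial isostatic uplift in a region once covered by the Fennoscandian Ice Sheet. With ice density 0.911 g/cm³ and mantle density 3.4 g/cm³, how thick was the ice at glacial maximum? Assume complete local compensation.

u = t ρ_ice/ρ_m → t = u ρ_m/ρ_ice = 0.7829 km × 3.4/0.911 = 2.92 km.

2.92 km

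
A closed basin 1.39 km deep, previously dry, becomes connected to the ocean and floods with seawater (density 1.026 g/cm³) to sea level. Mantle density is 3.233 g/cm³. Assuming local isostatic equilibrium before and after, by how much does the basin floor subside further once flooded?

After flooding the water column is d + s deep. Its weight must equal the weight of mantle displaced by the extra subsidence s: (d + s) ρ_w = s ρ_m.
s = d ρ_w / (ρ_m − ρ_w) = 1.39 km × 1.026/(3.233 − 1.026) = 0.646 km.

0.646 km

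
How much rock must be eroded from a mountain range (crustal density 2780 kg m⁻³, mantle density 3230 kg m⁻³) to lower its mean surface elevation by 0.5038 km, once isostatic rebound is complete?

3.62 km

Net drop Δ = e − u = e − e ρ_c/ρ_m = e (ρ_m − ρ_c)/ρ_m.
e = Δ ρ_m/(ρ_m − ρ_c) = 0.5038 km × 3230/450 = 3.62 km.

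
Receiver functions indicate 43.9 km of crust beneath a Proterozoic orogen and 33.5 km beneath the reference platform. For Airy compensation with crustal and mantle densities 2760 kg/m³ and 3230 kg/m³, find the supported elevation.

Excess crust Δ = 43.9 km − 33.5 km = 10.4 km, split between elevation h and root r with h + r = Δ.
Airy balance ρ_c h = (ρ_m − ρ_c) r gives r = h ρ_c/(ρ_m − ρ_c), so h (1 + ρ_c/(ρ_m − ρ_c)) = Δ, i.e. h = Δ (ρ_m − ρ_c)/ρ_m.
h = 10.4 km × 470/3230 = 1.51 km.

1.51 km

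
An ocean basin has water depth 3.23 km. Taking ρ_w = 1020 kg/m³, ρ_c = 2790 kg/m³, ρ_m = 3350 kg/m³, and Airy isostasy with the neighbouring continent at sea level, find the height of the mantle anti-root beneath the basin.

Balancing pressure at the compensation depth: replacing crust with seawater at the top is compensated by replacing crust with mantle at the base: d (ρ_c − ρ_w) = a (ρ_m − ρ_c).
a = d (ρ_c − ρ_w)/(ρ_m − ρ_c) = 3.23 km × 1770/560 = 10.2 km.

10.2 km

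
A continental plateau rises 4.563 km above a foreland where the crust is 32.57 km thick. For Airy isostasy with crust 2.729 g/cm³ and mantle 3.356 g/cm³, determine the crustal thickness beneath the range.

Root depth r = h ρ_c / (ρ_m − ρ_c) = 4.563 km × 2.729 / 0.627 = 19.86 km.
Total thickness = T + h + r = 32.57 km + 4.563 km + 19.86 km = 57 km.

57 km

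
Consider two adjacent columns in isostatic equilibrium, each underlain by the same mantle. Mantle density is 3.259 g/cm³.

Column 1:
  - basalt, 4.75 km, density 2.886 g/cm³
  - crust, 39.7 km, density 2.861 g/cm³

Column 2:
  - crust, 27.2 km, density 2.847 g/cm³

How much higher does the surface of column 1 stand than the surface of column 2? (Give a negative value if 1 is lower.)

1.95 km

For any compensation level in the mantle, the mantle terms cancel and isostasy reduces to e = (Σt_1 − Σt_2) − (Σ(ρt)_1 − Σ(ρt)_2) / ρ_m.
Σt_1 = 44.45 km; Σt_2 = 27.2 km; Σ(ρt)_1 = 127.2902; Σ(ρt)_2 = 77.4384 (in km·g/cm³).
e = (44.45 − 27.2) − (127.2902 − 77.4384) / 3.259 = 1.95 km.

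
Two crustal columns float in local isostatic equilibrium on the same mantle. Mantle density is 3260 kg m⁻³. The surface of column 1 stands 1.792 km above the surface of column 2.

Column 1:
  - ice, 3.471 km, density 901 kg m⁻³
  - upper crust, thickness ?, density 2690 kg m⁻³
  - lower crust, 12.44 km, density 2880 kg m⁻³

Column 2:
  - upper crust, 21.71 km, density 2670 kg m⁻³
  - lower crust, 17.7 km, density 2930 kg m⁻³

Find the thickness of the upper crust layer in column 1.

Take the compensation level at the base of the deeper column (depth z_c below the surface of column 1) and equate Σ ρ_i t_i down to z_c; mantle fills any gap and the z_c terms cancel.
Column 1: 3.471×901 + x×2690 + 12.44×2880 + (z_c − 15.911 − x)×3260
Column 2: 1.792×0 + 21.71×2670 + 17.7×2930 + (z_c − 1.792 − 39.41)×3260
The z_c×3260 term appears on both sides and cancels. Collect the known terms of each column as K = Σ(ρt)_known − 3260 × (depth of known layers): K_1 = 38954.571 − 3260×15.911 = −12915.289; K_2 = 109826.7 − 3260×(1.792 + 39.41) = −24491.82.
Balance: K_1 − x×(3260 − 2690) = K_2, so x = (K_1 − K_2)/(3260 − 2690) = 11576.5/570 = 20.3 km.

20.3 km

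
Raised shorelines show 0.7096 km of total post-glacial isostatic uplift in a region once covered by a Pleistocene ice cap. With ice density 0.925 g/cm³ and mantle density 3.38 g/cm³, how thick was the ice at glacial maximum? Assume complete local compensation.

u = t ρ_ice/ρ_m → t = u ρ_m/ρ_ice = 0.7096 km × 3.38/0.925 = 2.59 km.

2.59 km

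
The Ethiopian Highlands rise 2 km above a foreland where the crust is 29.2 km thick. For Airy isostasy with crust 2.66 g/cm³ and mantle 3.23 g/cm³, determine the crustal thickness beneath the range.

Root depth r = h ρ_c / (ρ_m − ρ_c) = 2 km × 2.66 / 0.57 = 9.333 km.
Total thickness = T + h + r = 29.2 km + 2 km + 9.333 km = 40.5 km.

40.5 km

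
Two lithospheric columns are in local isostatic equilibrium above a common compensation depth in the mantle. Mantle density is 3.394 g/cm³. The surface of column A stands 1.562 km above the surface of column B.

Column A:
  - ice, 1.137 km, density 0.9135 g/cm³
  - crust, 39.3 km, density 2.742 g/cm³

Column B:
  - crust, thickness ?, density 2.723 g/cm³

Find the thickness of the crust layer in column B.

Take the compensation level at the base of the deeper column (depth z_c below the surface of column A) and equate Σ ρ_i t_i down to z_c; mantle fills any gap and the z_c terms cancel.
Column A: 1.137×0.9135 + 39.3×2.742 + (z_c − 40.437)×3.394
Column B: 1.562×0 + x×2.723 + (z_c − 1.562 − 0 − x)×3.394
The z_c×3.394 term appears on both sides and cancels. Collect the known terms of each column as K = Σ(ρt)_known − 3.394 × (depth of known layers): K_A = 108.79925 − 3.394×40.437 = −28.4439285; K_B = 0 − 3.394×(1.562 + 0) = −5.301428.
Balance: K_A = K_B − x×(3.394 − 2.723), so x = (K_B − K_A)/(3.394 − 2.723) = 23.1425/0.671 = 34.5 km.

34.5 km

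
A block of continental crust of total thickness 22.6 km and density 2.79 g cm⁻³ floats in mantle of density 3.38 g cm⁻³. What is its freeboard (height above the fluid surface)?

3.94 km

Floating equilibrium: submerged depth d = t ρ_obj/ρ_fluid = 22.6 km × 2.79/3.38 = 18.66 km.
Freeboard = t − d = 22.6 km − 18.66 km = 3.94 km.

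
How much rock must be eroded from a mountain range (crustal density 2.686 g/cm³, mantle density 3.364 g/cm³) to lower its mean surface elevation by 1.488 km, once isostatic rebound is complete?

7.38 km

Net drop Δ = e − u = e − e ρ_c/ρ_m = e (ρ_m − ρ_c)/ρ_m.
e = Δ ρ_m/(ρ_m − ρ_c) = 1.488 km × 3.364/0.678 = 7.38 km.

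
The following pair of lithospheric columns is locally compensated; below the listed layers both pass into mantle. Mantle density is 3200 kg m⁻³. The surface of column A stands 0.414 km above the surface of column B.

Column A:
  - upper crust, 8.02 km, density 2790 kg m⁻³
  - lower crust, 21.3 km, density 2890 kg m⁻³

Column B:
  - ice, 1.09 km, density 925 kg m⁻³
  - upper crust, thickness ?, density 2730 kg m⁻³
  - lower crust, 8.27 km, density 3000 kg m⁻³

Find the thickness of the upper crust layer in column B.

9.43 km

Take the compensation level at the base of the deeper column (depth z_c below the surface of column A) and equate Σ ρ_i t_i down to z_c; mantle fills any gap and the z_c terms cancel.
Column A: 8.02×2790 + 21.3×2890 + (z_c − 29.32)×3200
Column B: 0.414×0 + 1.09×925 + x×2730 + 8.27×3000 + (z_c − 0.414 − 9.36 − x)×3200
The z_c×3200 term appears on both sides and cancels. Collect the known terms of each column as K = Σ(ρt)_known − 3200 × (depth of known layers): K_A = 83932.8 − 3200×29.32 = −9891.2; K_B = 25818.25 − 3200×(0.414 + 9.36) = −5458.55.
Balance: K_A = K_B − x×(3200 − 2730), so x = (K_B − K_A)/(3200 − 2730) = 4432.65/470 = 9.43 km.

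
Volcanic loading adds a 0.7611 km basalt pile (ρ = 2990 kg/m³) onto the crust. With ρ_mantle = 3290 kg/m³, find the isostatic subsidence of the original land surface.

Subaerial loading: s = t ρ_load / ρ_m.
s = 0.7611 km × 2990/3290 = 0.692 km.

0.692 km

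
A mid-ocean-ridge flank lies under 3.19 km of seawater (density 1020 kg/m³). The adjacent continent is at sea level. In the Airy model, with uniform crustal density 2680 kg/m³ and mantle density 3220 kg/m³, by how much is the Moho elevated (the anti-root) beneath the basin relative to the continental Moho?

Equating mass per unit area of the two columns: replacing crust with seawater at the top is compensated by replacing crust with mantle at the base: d (ρ_c − ρ_w) = a (ρ_m − ρ_c).
a = d (ρ_c − ρ_w)/(ρ_m − ρ_c) = 3.19 km × 1660/540 = 9.81 km.

9.81 km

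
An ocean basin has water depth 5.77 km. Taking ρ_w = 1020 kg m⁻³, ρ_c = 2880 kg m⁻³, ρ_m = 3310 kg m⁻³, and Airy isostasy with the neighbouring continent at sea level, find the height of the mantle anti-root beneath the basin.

25 km

For local isostatic compensation: replacing crust with seawater at the top is compensated by replacing crust with mantle at the base: d (ρ_c − ρ_w) = a (ρ_m − ρ_c).
a = d (ρ_c − ρ_w)/(ρ_m − ρ_c) = 5.77 km × 1860/430 = 25 km.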